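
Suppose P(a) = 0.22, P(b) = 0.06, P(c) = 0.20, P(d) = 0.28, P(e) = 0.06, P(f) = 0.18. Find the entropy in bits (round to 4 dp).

2.3916 bits

H = −Σ pᵢ log₂ pᵢ.
−0.22·log₂(0.22) = 0.4806
−0.06·log₂(0.06) = 0.2435
−0.20·log₂(0.20) = 0.4644
−0.28·log₂(0.28) = 0.5142
−0.06·log₂(0.06) = 0.2435
−0.18·log₂(0.18) = 0.4453
Sum ≈ 2.3916 → 2.3916 bits.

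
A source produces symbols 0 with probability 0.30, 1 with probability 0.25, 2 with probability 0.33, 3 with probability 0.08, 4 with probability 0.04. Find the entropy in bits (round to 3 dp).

2.026 bits

H = −Σ pᵢ log₂ pᵢ.
−0.30·log₂(0.30) = 0.5211
−0.25·log₂(0.25) = 0.5000
−0.33·log₂(0.33) = 0.5278
−0.08·log₂(0.08) = 0.2915
−0.04·log₂(0.04) = 0.1858
Sum ≈ 2.0262 → 2.026 bits.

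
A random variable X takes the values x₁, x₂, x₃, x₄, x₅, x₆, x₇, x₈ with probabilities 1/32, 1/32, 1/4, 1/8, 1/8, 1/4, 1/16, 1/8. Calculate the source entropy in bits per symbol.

2.6875 bits

Each probability is a power of 1/2, so log₂(1/p) is an integer.
H = Σ p·log₂(1/p) = 1/32·5 + 1/32·5 + 1/4·2 + 1/8·3 + 1/8·3 + 1/4·2 + 1/16·4 + 1/8·3 = 2.6875 bits.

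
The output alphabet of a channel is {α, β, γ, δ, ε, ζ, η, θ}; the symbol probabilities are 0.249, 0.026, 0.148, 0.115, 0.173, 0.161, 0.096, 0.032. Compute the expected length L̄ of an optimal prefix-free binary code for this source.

Repeatedly combine the two least-probable nodes; the expected code length is the sum of the merged weights.
merge 13/500 + 4/125 → 29/500
merge 29/500 + 12/125 → 77/500
merge 23/200 + 37/250 → 263/1000
merge 77/500 + 161/1000 → 63/200
merge 173/1000 + 249/1000 → 211/500
merge 263/1000 + 63/200 → 289/500
merge 211/500 + 289/500 → 1
L = 29/500 + 77/500 + 263/1000 + 63/200 + 211/500 + 289/500 + 1 = 279/100 = 2.79 bits/symbol.

2.79 bits/symbol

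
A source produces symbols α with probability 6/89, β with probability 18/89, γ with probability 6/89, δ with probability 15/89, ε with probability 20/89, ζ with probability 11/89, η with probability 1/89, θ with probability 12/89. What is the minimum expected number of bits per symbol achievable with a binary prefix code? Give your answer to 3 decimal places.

2.798 bits/symbol

Repeatedly combine the two least-probable nodes; the expected code length is the sum of the merged weights.
merge 1/89 + 6/89 → 7/89
merge 6/89 + 7/89 → 13/89
merge 11/89 + 12/89 → 23/89
merge 13/89 + 15/89 → 28/89
merge 18/89 + 20/89 → 38/89
merge 23/89 + 28/89 → 51/89
merge 38/89 + 51/89 → 1
L = 7/89 + 13/89 + 23/89 + 28/89 + 38/89 + 51/89 + 1 = 249/89 ≈ 2.798 bits/symbol.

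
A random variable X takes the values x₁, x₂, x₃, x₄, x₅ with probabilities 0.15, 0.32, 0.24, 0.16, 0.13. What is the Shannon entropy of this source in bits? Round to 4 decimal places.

H = −Σ pᵢ log₂ pᵢ.
−0.15·log₂(0.15) = 0.4105
−0.32·log₂(0.32) = 0.5260
−0.24·log₂(0.24) = 0.4941
−0.16·log₂(0.16) = 0.4230
−0.13·log₂(0.13) = 0.3826
Sum ≈ 2.2364 → 2.2364 bits.

2.2364 bits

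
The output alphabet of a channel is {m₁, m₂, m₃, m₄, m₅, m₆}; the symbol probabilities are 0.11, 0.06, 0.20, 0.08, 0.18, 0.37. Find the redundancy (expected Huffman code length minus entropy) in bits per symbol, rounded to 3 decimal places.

Entropy H = −Σ p log₂ p ≈ 2.3258 bits.
Huffman merges: 3/50+2/25→7/50; 11/100+7/50→1/4; 9/50+1/5→19/50; 1/4+37/100→31/50; 19/50+31/50→1. L = 239/100 ≈ 2.3900.
L − H = 2.3900 − 2.3258 = 0.064 bits.

0.064 bits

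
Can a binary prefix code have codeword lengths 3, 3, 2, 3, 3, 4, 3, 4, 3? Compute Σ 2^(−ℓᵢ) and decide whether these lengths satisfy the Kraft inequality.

With common denominator 2^4 = 16: Σ 2^(−ℓᵢ) = 2/16 + 2/16 + 4/16 + 2/16 + 2/16 + 1/16 + 2/16 + 1/16 + 2/16 = 18/16 = 1.125.
Kraft's inequality requires Σ ≤ 1; here Σ = 1.125 > 1, so no such prefix code exists.

1.125; no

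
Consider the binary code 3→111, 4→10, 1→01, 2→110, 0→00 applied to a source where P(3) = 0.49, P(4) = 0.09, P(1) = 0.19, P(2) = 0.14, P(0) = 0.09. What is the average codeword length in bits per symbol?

L̄ = Σ pᵢ·ℓᵢ = 0.49·3 + 0.09·2 + 0.19·2 + 0.14·3 + 0.09·2 = 2.63 bits/symbol.

2.63 bits/symbol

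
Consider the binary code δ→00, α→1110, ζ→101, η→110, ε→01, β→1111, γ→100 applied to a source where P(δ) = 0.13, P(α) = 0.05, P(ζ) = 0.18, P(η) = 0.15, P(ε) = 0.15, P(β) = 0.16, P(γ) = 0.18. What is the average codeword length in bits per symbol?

L̄ = Σ pᵢ·ℓᵢ = 0.13·2 + 0.05·4 + 0.18·3 + 0.15·3 + 0.15·2 + 0.16·4 + 0.18·3 = 2.93 bits/symbol.

2.93 bits/symbol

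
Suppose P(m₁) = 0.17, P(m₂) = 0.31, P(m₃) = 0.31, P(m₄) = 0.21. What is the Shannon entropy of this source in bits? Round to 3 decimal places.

H = −Σ pᵢ log₂ pᵢ.
−0.17·log₂(0.17) = 0.4346
−0.31·log₂(0.31) = 0.5238
−0.31·log₂(0.31) = 0.5238
−0.21·log₂(0.21) = 0.4728
Sum ≈ 1.9550 → 1.955 bits.

1.955 bits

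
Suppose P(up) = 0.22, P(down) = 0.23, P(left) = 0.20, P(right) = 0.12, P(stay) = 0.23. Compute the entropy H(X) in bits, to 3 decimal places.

H = −Σ pᵢ log₂ pᵢ.
−0.22·log₂(0.22) = 0.4806
−0.23·log₂(0.23) = 0.4877
−0.20·log₂(0.20) = 0.4644
−0.12·log₂(0.12) = 0.3671
−0.23·log₂(0.23) = 0.4877
Sum ≈ 2.2874 → 2.287 bits.

2.287 bits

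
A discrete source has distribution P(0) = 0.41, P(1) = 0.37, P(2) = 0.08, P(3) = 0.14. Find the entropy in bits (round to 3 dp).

H = −Σ pᵢ log₂ pᵢ.
−0.41·log₂(0.41) = 0.5274
−0.37·log₂(0.37) = 0.5307
−0.08·log₂(0.08) = 0.2915
−0.14·log₂(0.14) = 0.3971
Sum ≈ 1.7467 → 1.747 bits.

1.747 bits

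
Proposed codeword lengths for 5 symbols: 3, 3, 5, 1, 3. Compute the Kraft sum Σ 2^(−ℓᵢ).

With common denominator 2^5 = 32: Σ 2^(−ℓᵢ) = 4/32 + 4/32 + 1/32 + 16/32 + 4/32 = 29/32 = 0.90625.

0.90625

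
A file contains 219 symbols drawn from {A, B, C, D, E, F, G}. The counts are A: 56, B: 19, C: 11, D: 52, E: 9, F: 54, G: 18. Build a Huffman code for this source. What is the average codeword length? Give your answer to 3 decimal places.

Probabilities are the counts divided by 219.
Repeatedly combine the two least-probable nodes; the expected code length is the sum of the merged weights.
merge 3/73 + 11/219 → 20/219
merge 6/73 + 19/219 → 37/219
merge 20/219 + 37/219 → 19/73
merge 52/219 + 18/73 → 106/219
merge 56/219 + 19/73 → 113/219
merge 106/219 + 113/219 → 1
L = 20/219 + 37/219 + 19/73 + 106/219 + 113/219 + 1 = 184/73 ≈ 2.521 bits/symbol.

2.521 bits/symbol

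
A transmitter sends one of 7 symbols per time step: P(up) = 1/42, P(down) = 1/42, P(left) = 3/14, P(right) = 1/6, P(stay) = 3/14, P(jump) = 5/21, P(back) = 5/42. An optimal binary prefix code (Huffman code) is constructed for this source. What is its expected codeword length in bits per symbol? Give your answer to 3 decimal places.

2.548 bits/symbol

Repeatedly combine the two least-probable nodes; the expected code length is the sum of the merged weights.
merge 1/42 + 1/42 → 1/21
merge 1/21 + 5/42 → 1/6
merge 1/6 + 1/6 → 1/3
merge 3/14 + 3/14 → 3/7
merge 5/21 + 1/3 → 4/7
merge 3/7 + 4/7 → 1
L = 1/21 + 1/6 + 1/3 + 3/7 + 4/7 + 1 = 107/42 ≈ 2.548 bits/symbol.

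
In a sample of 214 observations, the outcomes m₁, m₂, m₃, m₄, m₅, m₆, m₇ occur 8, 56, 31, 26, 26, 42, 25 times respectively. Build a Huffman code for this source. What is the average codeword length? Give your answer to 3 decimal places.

2.696 bits/symbol

Probabilities are the counts divided by 214.
Repeatedly combine the two least-probable nodes; the expected code length is the sum of the merged weights.
merge 4/107 + 25/214 → 33/214
merge 13/107 + 13/107 → 26/107
merge 31/214 + 33/214 → 32/107
merge 21/107 + 26/107 → 47/107
merge 28/107 + 32/107 → 60/107
merge 47/107 + 60/107 → 1
L = 33/214 + 26/107 + 32/107 + 47/107 + 60/107 + 1 = 577/214 ≈ 2.696 bits/symbol.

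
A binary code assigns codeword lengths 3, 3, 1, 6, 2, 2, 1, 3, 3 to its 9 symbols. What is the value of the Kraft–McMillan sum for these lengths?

2.015625

With common denominator 2^6 = 64: Σ 2^(−ℓᵢ) = 8/64 + 8/64 + 32/64 + 1/64 + 16/64 + 16/64 + 32/64 + 8/64 + 8/64 = 129/64 = 2.015625.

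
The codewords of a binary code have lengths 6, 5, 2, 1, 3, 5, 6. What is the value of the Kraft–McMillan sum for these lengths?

0.96875

With common denominator 2^6 = 64: Σ 2^(−ℓᵢ) = 1/64 + 2/64 + 16/64 + 32/64 + 8/64 + 2/64 + 1/64 = 62/64 = 0.96875.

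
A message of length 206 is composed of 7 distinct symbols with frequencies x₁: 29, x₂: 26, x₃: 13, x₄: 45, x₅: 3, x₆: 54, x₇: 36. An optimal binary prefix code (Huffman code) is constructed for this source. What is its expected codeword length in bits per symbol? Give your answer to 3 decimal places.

Probabilities are the counts divided by 206.
Repeatedly combine the two least-probable nodes; the expected code length is the sum of the merged weights.
merge 3/206 + 13/206 → 8/103
merge 8/103 + 13/103 → 21/103
merge 29/206 + 18/103 → 65/206
merge 21/103 + 45/206 → 87/206
merge 27/103 + 65/206 → 119/206
merge 87/206 + 119/206 → 1
L = 8/103 + 21/103 + 65/206 + 87/206 + 119/206 + 1 = 535/206 ≈ 2.597 bits/symbol.

2.597 bits/symbol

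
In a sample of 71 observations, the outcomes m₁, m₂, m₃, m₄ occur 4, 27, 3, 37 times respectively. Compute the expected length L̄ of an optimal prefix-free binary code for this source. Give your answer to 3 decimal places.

1.577 bits/symbol

Probabilities are the counts divided by 71.
Repeatedly combine the two least-probable nodes; the expected code length is the sum of the merged weights.
merge 3/71 + 4/71 → 7/71
merge 7/71 + 27/71 → 34/71
merge 34/71 + 37/71 → 1
L = 7/71 + 34/71 + 1 = 112/71 ≈ 1.577 bits/symbol.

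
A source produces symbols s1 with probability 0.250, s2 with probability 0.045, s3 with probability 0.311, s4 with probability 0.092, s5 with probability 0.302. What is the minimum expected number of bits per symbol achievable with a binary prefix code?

2.137 bits/symbol

Repeatedly combine the two least-probable nodes; the expected code length is the sum of the merged weights.
merge 9/200 + 23/250 → 137/1000
merge 137/1000 + 1/4 → 387/1000
merge 151/500 + 311/1000 → 613/1000
merge 387/1000 + 613/1000 → 1
L = 137/1000 + 387/1000 + 613/1000 + 1 = 2137/1000 = 2.137 bits/symbol.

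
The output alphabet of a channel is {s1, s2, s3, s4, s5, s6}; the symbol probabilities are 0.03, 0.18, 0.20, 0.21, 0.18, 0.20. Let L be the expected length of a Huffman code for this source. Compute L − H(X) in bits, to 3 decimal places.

0.146 bits

Entropy H = −Σ p log₂ p ≈ 2.4440 bits.
Huffman merges: 3/100+9/50→21/100; 9/50+1/5→19/50; 1/5+21/100→41/100; 21/100+19/50→59/100; 41/100+59/100→1. L = 259/100 ≈ 2.5900.
L − H = 2.5900 − 2.4440 = 0.146 bits.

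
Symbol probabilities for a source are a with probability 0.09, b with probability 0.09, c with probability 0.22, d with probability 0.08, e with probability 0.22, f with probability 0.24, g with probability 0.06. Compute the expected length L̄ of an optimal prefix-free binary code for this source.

2.64 bits/symbol

Repeatedly combine the two least-probable nodes; the expected code length is the sum of the merged weights.
merge 3/50 + 2/25 → 7/50
merge 9/100 + 9/100 → 9/50
merge 7/50 + 9/50 → 8/25
merge 11/50 + 11/50 → 11/25
merge 6/25 + 8/25 → 14/25
merge 11/25 + 14/25 → 1
L = 7/50 + 9/50 + 8/25 + 11/25 + 14/25 + 1 = 66/25 = 2.64 bits/symbol.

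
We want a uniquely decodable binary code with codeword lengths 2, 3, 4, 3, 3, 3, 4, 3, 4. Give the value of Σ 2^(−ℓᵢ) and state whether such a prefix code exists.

With common denominator 2^4 = 16: Σ 2^(−ℓᵢ) = 4/16 + 2/16 + 1/16 + 2/16 + 2/16 + 2/16 + 1/16 + 2/16 + 1/16 = 17/16 = 1.0625.
Kraft's inequality requires Σ ≤ 1; here Σ = 1.0625 > 1, so no such prefix code exists.

1.0625; no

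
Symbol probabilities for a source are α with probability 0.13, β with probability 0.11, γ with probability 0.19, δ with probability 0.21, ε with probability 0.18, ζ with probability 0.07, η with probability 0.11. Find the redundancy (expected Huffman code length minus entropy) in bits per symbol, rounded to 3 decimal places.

0.055 bits

Entropy H = −Σ p log₂ p ≈ 2.7251 bits.
Huffman merges: 7/100+11/100→9/50; 11/100+13/100→6/25; 9/50+9/50→9/25; 19/100+21/100→2/5; 6/25+9/25→3/5; 2/5+3/5→1. L = 139/50 ≈ 2.7800.
L − H = 2.7800 − 2.7251 = 0.055 bits.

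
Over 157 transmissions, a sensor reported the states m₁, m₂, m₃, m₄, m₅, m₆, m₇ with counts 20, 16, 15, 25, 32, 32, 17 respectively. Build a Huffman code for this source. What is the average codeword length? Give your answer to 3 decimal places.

2.790 bits/symbol

Probabilities are the counts divided by 157.
Repeatedly combine the two least-probable nodes; the expected code length is the sum of the merged weights.
merge 15/157 + 16/157 → 31/157
merge 17/157 + 20/157 → 37/157
merge 25/157 + 31/157 → 56/157
merge 32/157 + 32/157 → 64/157
merge 37/157 + 56/157 → 93/157
merge 64/157 + 93/157 → 1
L = 31/157 + 37/157 + 56/157 + 64/157 + 93/157 + 1 = 438/157 ≈ 2.790 bits/symbol.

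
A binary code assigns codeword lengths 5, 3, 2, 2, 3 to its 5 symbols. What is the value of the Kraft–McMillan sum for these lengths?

With common denominator 2^5 = 32: Σ 2^(−ℓᵢ) = 1/32 + 4/32 + 8/32 + 8/32 + 4/32 = 25/32 = 0.78125.

0.78125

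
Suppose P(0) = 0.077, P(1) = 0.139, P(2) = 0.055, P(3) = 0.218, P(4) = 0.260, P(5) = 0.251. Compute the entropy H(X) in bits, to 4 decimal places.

H = −Σ pᵢ log₂ pᵢ.
−0.077·log₂(0.077) = 0.2848
−0.139·log₂(0.139) = 0.3957
−0.055·log₂(0.055) = 0.2301
−0.218·log₂(0.218) = 0.4791
−0.260·log₂(0.260) = 0.5053
−0.251·log₂(0.251) = 0.5006
Sum ≈ 2.3956 → 2.3956 bits.

2.3956 bits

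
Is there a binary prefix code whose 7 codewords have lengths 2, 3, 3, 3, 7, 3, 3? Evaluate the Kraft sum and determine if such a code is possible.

With common denominator 2^7 = 128: Σ 2^(−ℓᵢ) = 32/128 + 16/128 + 16/128 + 16/128 + 1/128 + 16/128 + 16/128 = 113/128 = 0.8828125.
Kraft's inequality requires Σ ≤ 1; here Σ = 0.8828125 ≤ 1, so such a prefix code exists.

0.8828125; yes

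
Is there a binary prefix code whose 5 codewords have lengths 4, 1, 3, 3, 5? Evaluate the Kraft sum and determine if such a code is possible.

With common denominator 2^5 = 32: Σ 2^(−ℓᵢ) = 2/32 + 16/32 + 4/32 + 4/32 + 1/32 = 27/32 = 0.84375.
Kraft's inequality requires Σ ≤ 1; here Σ = 0.84375 ≤ 1, so such a prefix code exists.

0.84375; yes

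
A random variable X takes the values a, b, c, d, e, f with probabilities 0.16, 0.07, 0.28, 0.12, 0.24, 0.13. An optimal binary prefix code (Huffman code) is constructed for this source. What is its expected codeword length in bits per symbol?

2.48 bits/symbol

Repeatedly combine the two least-probable nodes; the expected code length is the sum of the merged weights.
merge 7/100 + 3/25 → 19/100
merge 13/100 + 4/25 → 29/100
merge 19/100 + 6/25 → 43/100
merge 7/25 + 29/100 → 57/100
merge 43/100 + 57/100 → 1
L = 19/100 + 29/100 + 43/100 + 57/100 + 1 = 62/25 = 2.48 bits/symbol.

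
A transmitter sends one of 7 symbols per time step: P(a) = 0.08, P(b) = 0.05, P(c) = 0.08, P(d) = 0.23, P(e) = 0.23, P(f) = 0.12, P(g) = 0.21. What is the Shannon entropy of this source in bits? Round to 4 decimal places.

2.6143 bits

H = −Σ pᵢ log₂ pᵢ.
−0.08·log₂(0.08) = 0.2915
−0.05·log₂(0.05) = 0.2161
−0.08·log₂(0.08) = 0.2915
−0.23·log₂(0.23) = 0.4877
−0.23·log₂(0.23) = 0.4877
−0.12·log₂(0.12) = 0.3671
−0.21·log₂(0.21) = 0.4728
Sum ≈ 2.6143 → 2.6143 bits.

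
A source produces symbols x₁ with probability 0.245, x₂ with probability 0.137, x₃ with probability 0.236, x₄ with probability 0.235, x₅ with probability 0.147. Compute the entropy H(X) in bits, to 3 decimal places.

2.279 bits

H = −Σ pᵢ log₂ pᵢ.
−0.245·log₂(0.245) = 0.4971
−0.137·log₂(0.137) = 0.3929
−0.236·log₂(0.236) = 0.4916
−0.235·log₂(0.235) = 0.4910
−0.147·log₂(0.147) = 0.4066
Sum ≈ 2.2792 → 2.279 bits.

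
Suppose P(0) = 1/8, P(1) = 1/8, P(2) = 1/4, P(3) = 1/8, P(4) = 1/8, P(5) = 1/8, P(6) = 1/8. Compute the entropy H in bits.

Each probability is a power of 1/2, so log₂(1/p) is an integer.
H = Σ p·log₂(1/p) = 1/8·3 + 1/8·3 + 1/4·2 + 1/8·3 + 1/8·3 + 1/8·3 + 1/8·3 = 2.75 bits.

2.75 bits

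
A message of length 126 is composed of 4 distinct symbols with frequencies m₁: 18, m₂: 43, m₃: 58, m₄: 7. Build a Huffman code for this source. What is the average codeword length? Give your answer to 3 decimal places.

Probabilities are the counts divided by 126.
Repeatedly combine the two least-probable nodes; the expected code length is the sum of the merged weights.
merge 1/18 + 1/7 → 25/126
merge 25/126 + 43/126 → 34/63
merge 29/63 + 34/63 → 1
L = 25/126 + 34/63 + 1 = 73/42 ≈ 1.738 bits/symbol.

1.738 bits/symbol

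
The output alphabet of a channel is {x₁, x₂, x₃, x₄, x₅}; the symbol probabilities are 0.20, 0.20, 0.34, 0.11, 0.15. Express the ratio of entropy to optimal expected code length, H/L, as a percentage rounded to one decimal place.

Entropy H = −Σ p log₂ p ≈ 2.2188 bits.
Huffman merges: 11/100+3/20→13/50; 1/5+1/5→2/5; 13/50+17/50→3/5; 2/5+3/5→1. L = 113/50 ≈ 2.2600.
Efficiency = H/L = 2.2188/2.2600 = 98.2%.

98.2%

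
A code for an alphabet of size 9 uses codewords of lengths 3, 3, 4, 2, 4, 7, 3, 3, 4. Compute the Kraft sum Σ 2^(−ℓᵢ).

With common denominator 2^7 = 128: Σ 2^(−ℓᵢ) = 16/128 + 16/128 + 8/128 + 32/128 + 8/128 + 1/128 + 16/128 + 16/128 + 8/128 = 121/128 = 0.9453125.

0.9453125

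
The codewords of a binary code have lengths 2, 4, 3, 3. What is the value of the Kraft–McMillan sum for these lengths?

With common denominator 2^4 = 16: Σ 2^(−ℓᵢ) = 4/16 + 1/16 + 2/16 + 2/16 = 9/16 = 0.5625.

0.5625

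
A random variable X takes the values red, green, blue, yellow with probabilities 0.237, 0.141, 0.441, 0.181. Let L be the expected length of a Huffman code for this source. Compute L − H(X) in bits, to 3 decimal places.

Entropy H = −Σ p log₂ p ≈ 1.8580 bits.
Huffman merges: 141/1000+181/1000→161/500; 237/1000+161/500→559/1000; 441/1000+559/1000→1. L = 1881/1000 ≈ 1.8810.
L − H = 1.8810 − 1.8580 = 0.023 bits.

0.023 bits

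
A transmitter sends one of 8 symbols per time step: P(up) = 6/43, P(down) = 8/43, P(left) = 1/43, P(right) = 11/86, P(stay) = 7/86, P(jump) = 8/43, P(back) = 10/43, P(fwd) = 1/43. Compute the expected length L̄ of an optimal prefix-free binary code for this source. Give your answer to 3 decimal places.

2.756 bits/symbol

Repeatedly combine the two least-probable nodes; the expected code length is the sum of the merged weights.
merge 1/43 + 1/43 → 2/43
merge 2/43 + 7/86 → 11/86
merge 11/86 + 11/86 → 11/43
merge 6/43 + 8/43 → 14/43
merge 8/43 + 10/43 → 18/43
merge 11/43 + 14/43 → 25/43
merge 18/43 + 25/43 → 1
L = 2/43 + 11/86 + 11/43 + 14/43 + 18/43 + 25/43 + 1 = 237/86 ≈ 2.756 bits/symbol.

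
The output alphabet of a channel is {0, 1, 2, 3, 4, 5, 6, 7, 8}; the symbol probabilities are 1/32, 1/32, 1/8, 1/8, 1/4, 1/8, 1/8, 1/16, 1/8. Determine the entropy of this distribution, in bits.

2.9375 bits

Each probability is a power of 1/2, so log₂(1/p) is an integer.
H = Σ p·log₂(1/p) = 1/32·5 + 1/32·5 + 1/8·3 + 1/8·3 + 1/4·2 + 1/8·3 + 1/8·3 + 1/16·4 + 1/8·3 = 2.9375 bits.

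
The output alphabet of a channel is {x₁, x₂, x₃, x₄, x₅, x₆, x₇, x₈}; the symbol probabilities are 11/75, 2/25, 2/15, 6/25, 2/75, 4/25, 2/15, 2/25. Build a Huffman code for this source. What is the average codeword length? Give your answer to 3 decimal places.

Repeatedly combine the two least-probable nodes; the expected code length is the sum of the merged weights.
merge 2/75 + 2/25 → 8/75
merge 2/25 + 8/75 → 14/75
merge 2/15 + 2/15 → 4/15
merge 11/75 + 4/25 → 23/75
merge 14/75 + 6/25 → 32/75
merge 4/15 + 23/75 → 43/75
merge 32/75 + 43/75 → 1
L = 8/75 + 14/75 + 4/15 + 23/75 + 32/75 + 43/75 + 1 = 43/15 ≈ 2.867 bits/symbol.

2.867 bits/symbol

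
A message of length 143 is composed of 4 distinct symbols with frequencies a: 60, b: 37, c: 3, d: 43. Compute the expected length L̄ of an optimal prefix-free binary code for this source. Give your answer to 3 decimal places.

Probabilities are the counts divided by 143.
Repeatedly combine the two least-probable nodes; the expected code length is the sum of the merged weights.
merge 3/143 + 37/143 → 40/143
merge 40/143 + 43/143 → 83/143
merge 60/143 + 83/143 → 1
L = 40/143 + 83/143 + 1 = 266/143 ≈ 1.860 bits/symbol.

1.860 bits/symbol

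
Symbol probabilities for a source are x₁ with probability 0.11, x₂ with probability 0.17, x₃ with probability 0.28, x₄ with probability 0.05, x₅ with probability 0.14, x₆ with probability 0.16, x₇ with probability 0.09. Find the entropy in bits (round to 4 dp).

H = −Σ pᵢ log₂ pᵢ.
−0.11·log₂(0.11) = 0.3503
−0.17·log₂(0.17) = 0.4346
−0.28·log₂(0.28) = 0.5142
−0.05·log₂(0.05) = 0.2161
−0.14·log₂(0.14) = 0.3971
−0.16·log₂(0.16) = 0.4230
−0.09·log₂(0.09) = 0.3127
Sum ≈ 2.6480 → 2.6480 bits.

2.6480 bits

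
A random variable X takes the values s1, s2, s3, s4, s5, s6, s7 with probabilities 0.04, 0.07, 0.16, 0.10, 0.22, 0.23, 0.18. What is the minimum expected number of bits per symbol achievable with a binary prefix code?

2.66 bits/symbol

Repeatedly combine the two least-probable nodes; the expected code length is the sum of the merged weights.
merge 1/25 + 7/100 → 11/100
merge 1/10 + 11/100 → 21/100
merge 4/25 + 9/50 → 17/50
merge 21/100 + 11/50 → 43/100
merge 23/100 + 17/50 → 57/100
merge 43/100 + 57/100 → 1
L = 11/100 + 21/100 + 17/50 + 43/100 + 57/100 + 1 = 133/50 = 2.66 bits/symbol.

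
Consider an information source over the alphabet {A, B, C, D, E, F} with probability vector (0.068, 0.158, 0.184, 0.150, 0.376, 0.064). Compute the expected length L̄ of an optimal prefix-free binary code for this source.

2.38 bits/symbol

Repeatedly combine the two least-probable nodes; the expected code length is the sum of the merged weights.
merge 8/125 + 17/250 → 33/250
merge 33/250 + 3/20 → 141/500
merge 79/500 + 23/125 → 171/500
merge 141/500 + 171/500 → 78/125
merge 47/125 + 78/125 → 1
L = 33/250 + 141/500 + 171/500 + 78/125 + 1 = 119/50 = 2.38 bits/symbol.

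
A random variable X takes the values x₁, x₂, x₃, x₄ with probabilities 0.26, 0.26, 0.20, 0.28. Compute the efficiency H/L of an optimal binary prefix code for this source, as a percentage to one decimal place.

Entropy H = −Σ p log₂ p ≈ 1.9892 bits.
Huffman merges: 1/5+13/50→23/50; 13/50+7/25→27/50; 23/50+27/50→1. L = 2 ≈ 2.0000.
Efficiency = H/L = 1.9892/2.0000 = 99.5%.

99.5%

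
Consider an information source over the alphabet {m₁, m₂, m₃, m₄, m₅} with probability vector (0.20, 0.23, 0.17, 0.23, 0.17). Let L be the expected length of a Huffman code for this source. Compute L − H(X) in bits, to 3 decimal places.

0.031 bits

Entropy H = −Σ p log₂ p ≈ 2.3089 bits.
Huffman merges: 17/100+17/100→17/50; 1/5+23/100→43/100; 23/100+17/50→57/100; 43/100+57/100→1. L = 117/50 ≈ 2.3400.
L − H = 2.3400 − 2.3089 = 0.031 bits.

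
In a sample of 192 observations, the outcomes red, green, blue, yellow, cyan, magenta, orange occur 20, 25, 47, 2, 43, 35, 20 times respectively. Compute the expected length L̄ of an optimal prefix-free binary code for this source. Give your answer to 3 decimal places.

2.646 bits/symbol

Probabilities are the counts divided by 192.
Repeatedly combine the two least-probable nodes; the expected code length is the sum of the merged weights.
merge 1/96 + 5/48 → 11/96
merge 5/48 + 11/96 → 7/32
merge 25/192 + 35/192 → 5/16
merge 7/32 + 43/192 → 85/192
merge 47/192 + 5/16 → 107/192
merge 85/192 + 107/192 → 1
L = 11/96 + 7/32 + 5/16 + 85/192 + 107/192 + 1 = 127/48 ≈ 2.646 bits/symbol.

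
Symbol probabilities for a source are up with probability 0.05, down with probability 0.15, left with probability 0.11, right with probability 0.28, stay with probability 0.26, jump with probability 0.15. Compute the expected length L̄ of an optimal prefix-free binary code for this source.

2.46 bits/symbol

Repeatedly combine the two least-probable nodes; the expected code length is the sum of the merged weights.
merge 1/20 + 11/100 → 4/25
merge 3/20 + 3/20 → 3/10
merge 4/25 + 13/50 → 21/50
merge 7/25 + 3/10 → 29/50
merge 21/50 + 29/50 → 1
L = 4/25 + 3/10 + 21/50 + 29/50 + 1 = 123/50 = 2.46 bits/symbol.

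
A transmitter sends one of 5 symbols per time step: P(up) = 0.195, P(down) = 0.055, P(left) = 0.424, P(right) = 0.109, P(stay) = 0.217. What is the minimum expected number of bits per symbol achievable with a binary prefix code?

2.099 bits/symbol

Repeatedly combine the two least-probable nodes; the expected code length is the sum of the merged weights.
merge 11/200 + 109/1000 → 41/250
merge 41/250 + 39/200 → 359/1000
merge 217/1000 + 359/1000 → 72/125
merge 53/125 + 72/125 → 1
L = 41/250 + 359/1000 + 72/125 + 1 = 2099/1000 = 2.099 bits/symbol.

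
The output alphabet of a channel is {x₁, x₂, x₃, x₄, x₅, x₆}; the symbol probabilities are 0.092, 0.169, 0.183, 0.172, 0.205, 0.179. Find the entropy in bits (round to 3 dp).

H = −Σ pᵢ log₂ pᵢ.
−0.092·log₂(0.092) = 0.3167
−0.169·log₂(0.169) = 0.4335
−0.183·log₂(0.183) = 0.4484
−0.172·log₂(0.172) = 0.4368
−0.205·log₂(0.205) = 0.4687
−0.179·log₂(0.179) = 0.4443
Sum ≈ 2.5483 → 2.548 bits.

2.548 bits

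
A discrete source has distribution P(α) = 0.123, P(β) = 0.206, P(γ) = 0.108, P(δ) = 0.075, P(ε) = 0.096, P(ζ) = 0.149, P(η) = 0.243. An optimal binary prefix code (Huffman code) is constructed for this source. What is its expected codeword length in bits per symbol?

Repeatedly combine the two least-probable nodes; the expected code length is the sum of the merged weights.
merge 3/40 + 12/125 → 171/1000
merge 27/250 + 123/1000 → 231/1000
merge 149/1000 + 171/1000 → 8/25
merge 103/500 + 231/1000 → 437/1000
merge 243/1000 + 8/25 → 563/1000
merge 437/1000 + 563/1000 → 1
L = 171/1000 + 231/1000 + 8/25 + 437/1000 + 563/1000 + 1 = 1361/500 = 2.722 bits/symbol.

2.722 bits/symbol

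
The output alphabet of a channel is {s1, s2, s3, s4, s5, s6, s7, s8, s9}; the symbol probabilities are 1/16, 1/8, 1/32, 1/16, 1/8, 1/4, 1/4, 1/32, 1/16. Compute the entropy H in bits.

Each probability is a power of 1/2, so log₂(1/p) is an integer.
H = Σ p·log₂(1/p) = 1/16·4 + 1/8·3 + 1/32·5 + 1/16·4 + 1/8·3 + 1/4·2 + 1/4·2 + 1/32·5 + 1/16·4 = 2.8125 bits.

2.8125 bits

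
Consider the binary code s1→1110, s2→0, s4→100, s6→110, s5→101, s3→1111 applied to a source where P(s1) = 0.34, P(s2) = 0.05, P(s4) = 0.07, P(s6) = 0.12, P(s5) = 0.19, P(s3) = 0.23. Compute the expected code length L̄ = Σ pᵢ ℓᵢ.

L̄ = Σ pᵢ·ℓᵢ = 0.34·4 + 0.05·1 + 0.07·3 + 0.12·3 + 0.19·3 + 0.23·4 = 3.47 bits/symbol.

3.47 bits/symbol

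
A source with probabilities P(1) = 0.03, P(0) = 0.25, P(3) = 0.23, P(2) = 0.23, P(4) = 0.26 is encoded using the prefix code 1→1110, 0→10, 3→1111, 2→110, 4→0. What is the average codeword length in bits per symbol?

2.49 bits/symbol

L̄ = Σ pᵢ·ℓᵢ = 0.03·4 + 0.25·2 + 0.23·4 + 0.23·3 + 0.26·1 = 2.49 bits/symbol.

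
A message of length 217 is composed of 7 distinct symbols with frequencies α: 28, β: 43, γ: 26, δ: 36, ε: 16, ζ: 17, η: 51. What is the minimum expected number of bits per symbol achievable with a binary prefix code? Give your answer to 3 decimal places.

Probabilities are the counts divided by 217.
Repeatedly combine the two least-probable nodes; the expected code length is the sum of the merged weights.
merge 16/217 + 17/217 → 33/217
merge 26/217 + 4/31 → 54/217
merge 33/217 + 36/217 → 69/217
merge 43/217 + 51/217 → 94/217
merge 54/217 + 69/217 → 123/217
merge 94/217 + 123/217 → 1
L = 33/217 + 54/217 + 69/217 + 94/217 + 123/217 + 1 = 590/217 ≈ 2.719 bits/symbol.

2.719 bits/symbol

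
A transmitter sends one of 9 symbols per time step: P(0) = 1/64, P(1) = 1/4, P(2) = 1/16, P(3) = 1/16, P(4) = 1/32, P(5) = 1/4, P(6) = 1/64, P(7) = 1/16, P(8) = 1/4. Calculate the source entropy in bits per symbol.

2.59375 bits

Each probability is a power of 1/2, so log₂(1/p) is an integer.
H = Σ p·log₂(1/p) = 1/64·6 + 1/4·2 + 1/16·4 + 1/16·4 + 1/32·5 + 1/4·2 + 1/64·6 + 1/16·4 + 1/4·2 = 2.59375 bits.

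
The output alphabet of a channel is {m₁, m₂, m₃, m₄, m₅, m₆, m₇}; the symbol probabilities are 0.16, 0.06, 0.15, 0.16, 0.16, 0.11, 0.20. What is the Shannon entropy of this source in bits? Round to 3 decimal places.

H = −Σ pᵢ log₂ pᵢ.
−0.16·log₂(0.16) = 0.4230
−0.06·log₂(0.06) = 0.2435
−0.15·log₂(0.15) = 0.4105
−0.16·log₂(0.16) = 0.4230
−0.16·log₂(0.16) = 0.4230
−0.11·log₂(0.11) = 0.3503
−0.20·log₂(0.20) = 0.4644
Sum ≈ 2.7378 → 2.738 bits.

2.738 bits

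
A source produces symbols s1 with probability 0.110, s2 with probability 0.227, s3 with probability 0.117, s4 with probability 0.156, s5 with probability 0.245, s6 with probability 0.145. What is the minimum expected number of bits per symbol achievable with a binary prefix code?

Repeatedly combine the two least-probable nodes; the expected code length is the sum of the merged weights.
merge 11/100 + 117/1000 → 227/1000
merge 29/200 + 39/250 → 301/1000
merge 227/1000 + 227/1000 → 227/500
merge 49/200 + 301/1000 → 273/500
merge 227/500 + 273/500 → 1
L = 227/1000 + 301/1000 + 227/500 + 273/500 + 1 = 316/125 = 2.528 bits/symbol.

2.528 bits/symbol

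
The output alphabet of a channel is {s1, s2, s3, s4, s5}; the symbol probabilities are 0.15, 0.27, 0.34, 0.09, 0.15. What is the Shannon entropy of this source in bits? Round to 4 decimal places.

H = −Σ pᵢ log₂ pᵢ.
−0.15·log₂(0.15) = 0.4105
−0.27·log₂(0.27) = 0.5100
−0.34·log₂(0.34) = 0.5292
−0.09·log₂(0.09) = 0.3127
−0.15·log₂(0.15) = 0.4105
Sum ≈ 2.1729 → 2.1729 bits.

2.1729 bits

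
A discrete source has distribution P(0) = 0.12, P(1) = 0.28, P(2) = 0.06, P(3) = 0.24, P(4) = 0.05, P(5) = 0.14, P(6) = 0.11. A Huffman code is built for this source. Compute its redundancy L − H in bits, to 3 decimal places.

0.008 bits

Entropy H = −Σ p log₂ p ≈ 2.5824 bits.
Huffman merges: 1/20+3/50→11/100; 11/100+11/100→11/50; 3/25+7/50→13/50; 11/50+6/25→23/50; 13/50+7/25→27/50; 23/50+27/50→1. L = 259/100 ≈ 2.5900.
L − H = 2.5900 − 2.5824 = 0.008 bits.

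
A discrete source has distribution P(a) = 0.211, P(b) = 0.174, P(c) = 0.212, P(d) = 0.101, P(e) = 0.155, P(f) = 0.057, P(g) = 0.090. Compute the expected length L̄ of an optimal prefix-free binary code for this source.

2.724 bits/symbol

Repeatedly combine the two least-probable nodes; the expected code length is the sum of the merged weights.
merge 57/1000 + 9/100 → 147/1000
merge 101/1000 + 147/1000 → 31/125
merge 31/200 + 87/500 → 329/1000
merge 211/1000 + 53/250 → 423/1000
merge 31/125 + 329/1000 → 577/1000
merge 423/1000 + 577/1000 → 1
L = 147/1000 + 31/125 + 329/1000 + 423/1000 + 577/1000 + 1 = 681/250 = 2.724 bits/symbol.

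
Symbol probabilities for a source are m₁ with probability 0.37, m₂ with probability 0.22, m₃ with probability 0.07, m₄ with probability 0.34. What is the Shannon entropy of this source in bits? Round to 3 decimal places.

H = −Σ pᵢ log₂ pᵢ.
−0.37·log₂(0.37) = 0.5307
−0.22·log₂(0.22) = 0.4806
−0.07·log₂(0.07) = 0.2686
−0.34·log₂(0.34) = 0.5292
Sum ≈ 1.8090 → 1.809 bits.

1.809 bits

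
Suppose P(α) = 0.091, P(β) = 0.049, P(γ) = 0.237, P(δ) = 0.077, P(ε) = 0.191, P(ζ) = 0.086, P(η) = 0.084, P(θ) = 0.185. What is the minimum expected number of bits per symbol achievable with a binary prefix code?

Repeatedly combine the two least-probable nodes; the expected code length is the sum of the merged weights.
merge 49/1000 + 77/1000 → 63/500
merge 21/250 + 43/500 → 17/100
merge 91/1000 + 63/500 → 217/1000
merge 17/100 + 37/200 → 71/200
merge 191/1000 + 217/1000 → 51/125
merge 237/1000 + 71/200 → 74/125
merge 51/125 + 74/125 → 1
L = 63/500 + 17/100 + 217/1000 + 71/200 + 51/125 + 74/125 + 1 = 717/250 = 2.868 bits/symbol.

2.868 bits/symbol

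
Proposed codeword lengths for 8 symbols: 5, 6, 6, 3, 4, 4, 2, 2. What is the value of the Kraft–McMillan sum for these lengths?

0.8125

With common denominator 2^6 = 64: Σ 2^(−ℓᵢ) = 2/64 + 1/64 + 1/64 + 8/64 + 4/64 + 4/64 + 16/64 + 16/64 = 52/64 = 0.8125.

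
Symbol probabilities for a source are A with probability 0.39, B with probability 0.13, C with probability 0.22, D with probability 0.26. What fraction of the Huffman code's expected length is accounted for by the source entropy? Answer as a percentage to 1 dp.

Entropy H = −Σ p log₂ p ≈ 1.8983 bits.
Huffman merges: 13/100+11/50→7/20; 13/50+7/20→61/100; 39/100+61/100→1. L = 49/25 ≈ 1.9600.
Efficiency = H/L = 1.8983/1.9600 = 96.9%.

96.9%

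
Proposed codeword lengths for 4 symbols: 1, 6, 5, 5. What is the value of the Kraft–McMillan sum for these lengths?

0.578125

With common denominator 2^6 = 64: Σ 2^(−ℓᵢ) = 32/64 + 1/64 + 2/64 + 2/64 = 37/64 = 0.578125.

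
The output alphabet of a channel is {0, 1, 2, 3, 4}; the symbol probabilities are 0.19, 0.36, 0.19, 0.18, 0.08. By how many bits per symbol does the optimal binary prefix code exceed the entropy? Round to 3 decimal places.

0.082 bits

Entropy H = −Σ p log₂ p ≈ 2.1779 bits.
Huffman merges: 2/25+9/50→13/50; 19/100+19/100→19/50; 13/50+9/25→31/50; 19/50+31/50→1. L = 113/50 ≈ 2.2600.
L − H = 2.2600 − 2.1779 = 0.082 bits.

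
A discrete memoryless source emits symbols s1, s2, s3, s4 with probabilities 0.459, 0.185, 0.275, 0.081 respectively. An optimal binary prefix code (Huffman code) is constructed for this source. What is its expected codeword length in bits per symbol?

1.807 bits/symbol

Repeatedly combine the two least-probable nodes; the expected code length is the sum of the merged weights.
merge 81/1000 + 37/200 → 133/500
merge 133/500 + 11/40 → 541/1000
merge 459/1000 + 541/1000 → 1
L = 133/500 + 541/1000 + 1 = 1807/1000 = 1.807 bits/symbol.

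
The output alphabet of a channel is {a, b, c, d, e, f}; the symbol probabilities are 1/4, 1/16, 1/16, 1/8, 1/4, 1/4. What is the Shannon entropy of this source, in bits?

Each probability is a power of 1/2, so log₂(1/p) is an integer.
H = Σ p·log₂(1/p) = 1/4·2 + 1/16·4 + 1/16·4 + 1/8·3 + 1/4·2 + 1/4·2 = 2.375 bits.

2.375 bits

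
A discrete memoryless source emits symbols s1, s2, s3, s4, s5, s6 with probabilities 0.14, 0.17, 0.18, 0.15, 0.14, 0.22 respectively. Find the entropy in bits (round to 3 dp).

2.565 bits

H = −Σ pᵢ log₂ pᵢ.
−0.14·log₂(0.14) = 0.3971
−0.17·log₂(0.17) = 0.4346
−0.18·log₂(0.18) = 0.4453
−0.15·log₂(0.15) = 0.4105
−0.14·log₂(0.14) = 0.3971
−0.22·log₂(0.22) = 0.4806
Sum ≈ 2.5652 → 2.565 bits.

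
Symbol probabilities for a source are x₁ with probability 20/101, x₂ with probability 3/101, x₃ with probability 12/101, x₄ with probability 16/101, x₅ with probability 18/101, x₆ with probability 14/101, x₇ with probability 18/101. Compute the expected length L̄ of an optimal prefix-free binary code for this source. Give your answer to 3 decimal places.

Repeatedly combine the two least-probable nodes; the expected code length is the sum of the merged weights.
merge 3/101 + 12/101 → 15/101
merge 14/101 + 15/101 → 29/101
merge 16/101 + 18/101 → 34/101
merge 18/101 + 20/101 → 38/101
merge 29/101 + 34/101 → 63/101
merge 38/101 + 63/101 → 1
L = 15/101 + 29/101 + 34/101 + 38/101 + 63/101 + 1 = 280/101 ≈ 2.772 bits/symbol.

2.772 bits/symbol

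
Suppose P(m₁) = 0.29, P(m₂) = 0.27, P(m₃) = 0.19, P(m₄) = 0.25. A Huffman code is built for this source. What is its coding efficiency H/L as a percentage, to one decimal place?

Entropy H = −Σ p log₂ p ≈ 1.9832 bits.
Huffman merges: 19/100+1/4→11/25; 27/100+29/100→14/25; 11/25+14/25→1. L = 2 ≈ 2.0000.
Efficiency = H/L = 1.9832/2.0000 = 99.2%.

99.2%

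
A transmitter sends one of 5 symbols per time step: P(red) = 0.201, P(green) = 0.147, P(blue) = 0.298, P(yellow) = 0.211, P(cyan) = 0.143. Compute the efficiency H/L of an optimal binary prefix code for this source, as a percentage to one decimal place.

Entropy H = −Σ p log₂ p ≈ 2.2672 bits.
Huffman merges: 143/1000+147/1000→29/100; 201/1000+211/1000→103/250; 29/100+149/500→147/250; 103/250+147/250→1. L = 229/100 ≈ 2.2900.
Efficiency = H/L = 2.2672/2.2900 = 99.0%.

99.0%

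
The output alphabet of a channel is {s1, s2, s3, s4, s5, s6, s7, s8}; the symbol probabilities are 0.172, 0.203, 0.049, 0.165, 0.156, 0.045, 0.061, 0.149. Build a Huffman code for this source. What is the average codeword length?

Repeatedly combine the two least-probable nodes; the expected code length is the sum of the merged weights.
merge 9/200 + 49/1000 → 47/500
merge 61/1000 + 47/500 → 31/200
merge 149/1000 + 31/200 → 38/125
merge 39/250 + 33/200 → 321/1000
merge 43/250 + 203/1000 → 3/8
merge 38/125 + 321/1000 → 5/8
merge 3/8 + 5/8 → 1
L = 47/500 + 31/200 + 38/125 + 321/1000 + 3/8 + 5/8 + 1 = 1437/500 = 2.874 bits/symbol.

2.874 bits/symbol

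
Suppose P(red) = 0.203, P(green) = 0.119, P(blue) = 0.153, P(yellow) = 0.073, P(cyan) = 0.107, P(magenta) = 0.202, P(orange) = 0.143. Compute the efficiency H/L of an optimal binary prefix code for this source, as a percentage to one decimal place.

Entropy H = −Σ p log₂ p ≈ 2.7348 bits.
Huffman merges: 73/1000+107/1000→9/50; 119/1000+143/1000→131/500; 153/1000+9/50→333/1000; 101/500+203/1000→81/200; 131/500+333/1000→119/200; 81/200+119/200→1. L = 111/40 ≈ 2.7750.
Efficiency = H/L = 2.7348/2.7750 = 98.6%.

98.6%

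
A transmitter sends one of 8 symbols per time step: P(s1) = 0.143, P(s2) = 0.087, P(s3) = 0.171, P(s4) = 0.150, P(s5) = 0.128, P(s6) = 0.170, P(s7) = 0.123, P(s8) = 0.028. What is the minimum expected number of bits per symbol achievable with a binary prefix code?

2.944 bits/symbol

Repeatedly combine the two least-probable nodes; the expected code length is the sum of the merged weights.
merge 7/250 + 87/1000 → 23/200
merge 23/200 + 123/1000 → 119/500
merge 16/125 + 143/1000 → 271/1000
merge 3/20 + 17/100 → 8/25
merge 171/1000 + 119/500 → 409/1000
merge 271/1000 + 8/25 → 591/1000
merge 409/1000 + 591/1000 → 1
L = 23/200 + 119/500 + 271/1000 + 8/25 + 409/1000 + 591/1000 + 1 = 368/125 = 2.944 bits/symbol.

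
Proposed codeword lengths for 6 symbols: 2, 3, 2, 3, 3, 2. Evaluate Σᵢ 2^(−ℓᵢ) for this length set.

With common denominator 2^3 = 8: Σ 2^(−ℓᵢ) = 2/8 + 1/8 + 2/8 + 1/8 + 1/8 + 2/8 = 9/8 = 1.125.

1.125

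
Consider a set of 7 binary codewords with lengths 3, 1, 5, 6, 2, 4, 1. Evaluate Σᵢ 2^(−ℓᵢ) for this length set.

With common denominator 2^6 = 64: Σ 2^(−ℓᵢ) = 8/64 + 32/64 + 2/64 + 1/64 + 16/64 + 4/64 + 32/64 = 95/64 = 1.484375.

1.484375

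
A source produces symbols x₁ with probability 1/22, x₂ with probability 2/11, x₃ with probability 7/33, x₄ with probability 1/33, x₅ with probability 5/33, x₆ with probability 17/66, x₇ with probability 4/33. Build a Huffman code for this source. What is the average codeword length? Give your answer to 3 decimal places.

2.606 bits/symbol

Repeatedly combine the two least-probable nodes; the expected code length is the sum of the merged weights.
merge 1/33 + 1/22 → 5/66
merge 5/66 + 4/33 → 13/66
merge 5/33 + 2/11 → 1/3
merge 13/66 + 7/33 → 9/22
merge 17/66 + 1/3 → 13/22
merge 9/22 + 13/22 → 1
L = 5/66 + 13/66 + 1/3 + 9/22 + 13/22 + 1 = 86/33 ≈ 2.606 bits/symbol.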